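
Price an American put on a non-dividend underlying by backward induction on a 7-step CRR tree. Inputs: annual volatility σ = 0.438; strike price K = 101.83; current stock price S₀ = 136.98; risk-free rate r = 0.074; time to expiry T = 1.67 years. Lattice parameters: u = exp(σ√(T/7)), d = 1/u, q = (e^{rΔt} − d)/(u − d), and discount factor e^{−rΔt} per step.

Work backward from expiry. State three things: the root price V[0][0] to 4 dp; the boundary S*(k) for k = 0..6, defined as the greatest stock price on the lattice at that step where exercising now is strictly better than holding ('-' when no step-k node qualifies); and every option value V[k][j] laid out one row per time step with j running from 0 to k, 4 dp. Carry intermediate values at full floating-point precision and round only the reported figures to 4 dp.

price = 8.6443
boundary = - - - - 58.2120 72.0981 58.2120
tree:
8.6443
13.6202 3.7397
20.8603 6.5220 0.9574
30.8409 11.1516 1.9034 0.0000
43.6180 18.5625 3.7840 0.0000 0.0000
54.8296 29.7319 7.5228 0.0000 0.0000 0.0000
63.8819 43.6180 14.9555 0.0000 0.0000 0.0000 0.0000
71.1907 54.8296 29.7319 0.0000 0.0000 0.0000 0.0000 0.0000

Δt=0.23857  u=1.23854  d=0.80740  q=0.48803  discount=0.98250
step 7 (expiry): payoffs max(K−S,0) = 71.1907 54.8296 29.7319 0.0000 0.0000 0.0000 0.0000 0.0000
step 6: (k=6,j=0): S=37.9481, (K−S)⁺=63.8819, hold=62.0999 ⇒ V=63.8819 exercise | (k=6,j=1): S=58.2120, (K−S)⁺=43.6180, hold=41.8360 ⇒ V=43.6180 exercise | (k=6,j=2): S=89.2966, (K−S)⁺=12.5334, hold=14.9555 ⇒ V=14.9555 continue | (k=6,j=3): S=136.9800, (K−S)⁺=0.0000, hold=0.0000 ⇒ V=0.0000 continue | (k=6,j=4): S=210.1258, (K−S)⁺=0.0000, hold=0.0000 ⇒ V=0.0000 continue | (k=6,j=5): S=322.3306, (K−S)⁺=0.0000, hold=0.0000 ⇒ V=0.0000 continue | (k=6,j=6): S=494.4516, (K−S)⁺=0.0000, hold=0.0000 ⇒ V=0.0000 continue  boundary S*=58.2120
step 5: (k=5,j=0): S=47.0004, (K−S)⁺=54.8296, hold=53.0476 ⇒ V=54.8296 exercise | (k=5,j=1): S=72.0981, (K−S)⁺=29.7319, hold=29.1113 ⇒ V=29.7319 exercise | (k=5,j=2): S=110.5977, (K−S)⁺=0.0000, hold=7.5228 ⇒ V=7.5228 continue | (k=5,j=3): S=169.6556, (K−S)⁺=0.0000, hold=0.0000 ⇒ V=0.0000 continue | (k=5,j=4): S=260.2498, (K−S)⁺=0.0000, hold=0.0000 ⇒ V=0.0000 continue | (k=5,j=5): S=399.2204, (K−S)⁺=0.0000, hold=0.0000 ⇒ V=0.0000 continue  boundary S*=72.0981
step 4: (k=4,j=0): S=58.2120, (K−S)⁺=43.6180, hold=41.8360 ⇒ V=43.6180 exercise | (k=4,j=1): S=89.2966, (K−S)⁺=12.5334, hold=18.5625 ⇒ V=18.5625 continue | (k=4,j=2): S=136.9800, (K−S)⁺=0.0000, hold=3.7840 ⇒ V=3.7840 continue | (k=4,j=3): S=210.1258, (K−S)⁺=0.0000, hold=0.0000 ⇒ V=0.0000 continue | (k=4,j=4): S=322.3306, (K−S)⁺=0.0000, hold=0.0000 ⇒ V=0.0000 continue  boundary S*=58.2120
step 3: (k=3,j=0): S=72.0981, (K−S)⁺=29.7319, hold=30.8409 ⇒ V=30.8409 continue | (k=3,j=1): S=110.5977, (K−S)⁺=0.0000, hold=11.1516 ⇒ V=11.1516 continue | (k=3,j=2): S=169.6556, (K−S)⁺=0.0000, hold=1.9034 ⇒ V=1.9034 continue | (k=3,j=3): S=260.2498, (K−S)⁺=0.0000, hold=0.0000 ⇒ V=0.0000 continue  boundary S*=-
step 2: (k=2,j=0): S=89.2966, (K−S)⁺=12.5334, hold=20.8603 ⇒ V=20.8603 continue | (k=2,j=1): S=136.9800, (K−S)⁺=0.0000, hold=6.5220 ⇒ V=6.5220 continue | (k=2,j=2): S=210.1258, (K−S)⁺=0.0000, hold=0.9574 ⇒ V=0.9574 continue  boundary S*=-
step 1: (k=1,j=0): S=110.5977, (K−S)⁺=0.0000, hold=13.6202 ⇒ V=13.6202 continue | (k=1,j=1): S=169.6556, (K−S)⁺=0.0000, hold=3.7397 ⇒ V=3.7397 continue  boundary S*=-
step 0: (k=0,j=0): S=136.9800, (K−S)⁺=0.0000, hold=8.6443 ⇒ V=8.6443 continue  boundary S*=-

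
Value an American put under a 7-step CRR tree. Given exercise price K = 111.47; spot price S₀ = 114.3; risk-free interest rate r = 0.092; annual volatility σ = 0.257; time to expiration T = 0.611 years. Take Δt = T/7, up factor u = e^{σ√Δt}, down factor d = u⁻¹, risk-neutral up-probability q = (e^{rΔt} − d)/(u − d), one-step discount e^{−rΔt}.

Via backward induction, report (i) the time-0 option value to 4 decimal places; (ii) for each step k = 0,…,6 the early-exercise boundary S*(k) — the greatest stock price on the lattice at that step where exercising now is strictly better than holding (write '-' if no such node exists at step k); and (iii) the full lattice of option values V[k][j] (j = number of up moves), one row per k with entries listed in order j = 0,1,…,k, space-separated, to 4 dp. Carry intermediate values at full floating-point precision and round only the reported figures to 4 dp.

price = 5.7463
boundary = - - - 91.0165 84.3616 91.0165 98.1964
tree:
5.7463
9.0794 2.9253
13.8873 5.0219 1.1404
20.4535 8.3685 2.1781 0.2523
27.1084 13.4211 4.0869 0.5458 0.0000
33.2767 20.4535 7.4886 1.1808 0.0000 0.0000
38.9940 27.1084 13.2736 2.5548 0.0000 0.0000 0.0000
44.2932 33.2767 20.4535 5.5273 0.0000 0.0000 0.0000 0.0000

Δt=0.08729, u=1.07889, d=0.92688, q=0.53407, disc=e^(-rΔt)=0.99200
k=7 terminal: V=max(K-S,0) → 44.2932 33.2767 20.4535 5.5273 0.0000 0.0000 0.0000 0.0000
k=6: j=0 S=72.4760 intr=38.9940 cont=38.1024 V=38.9940[EX]; j=1 S=84.3616 intr=27.1084 cont=26.2168 V=27.1084[EX]; j=2 S=98.1964 intr=13.2736 cont=12.3820 V=13.2736[EX]; j=3 S=114.3000 intr=0.0000 cont=2.5548 V=2.5548[hold]; j=4 S=133.0445 intr=0.0000 cont=0.0000 V=0.0000[hold]; j=5 S=154.8629 intr=0.0000 cont=0.0000 V=0.0000[hold]; j=6 S=180.2595 intr=0.0000 cont=0.0000 V=0.0000[hold]  S*(6)=98.1964
k=5: j=0 S=78.1933 intr=33.2767 cont=32.3851 V=33.2767[EX]; j=1 S=91.0165 intr=20.4535 cont=19.5619 V=20.4535[EX]; j=2 S=105.9427 intr=5.5273 cont=7.4886 V=7.4886[hold]; j=3 S=123.3166 intr=0.0000 cont=1.1808 V=1.1808[hold]; j=4 S=143.5398 intr=0.0000 cont=0.0000 V=0.0000[hold]; j=5 S=167.0794 intr=0.0000 cont=0.0000 V=0.0000[hold]  S*(5)=91.0165
k=4: j=0 S=84.3616 intr=27.1084 cont=26.2168 V=27.1084[EX]; j=1 S=98.1964 intr=13.2736 cont=13.4211 V=13.4211[hold]; j=2 S=114.3000 intr=0.0000 cont=4.0869 V=4.0869[hold]; j=3 S=133.0445 intr=0.0000 cont=0.5458 V=0.5458[hold]; j=4 S=154.8629 intr=0.0000 cont=0.0000 V=0.0000[hold]  S*(4)=84.3616
k=3: j=0 S=91.0165 intr=20.4535 cont=19.6401 V=20.4535[EX]; j=1 S=105.9427 intr=5.5273 cont=8.3685 V=8.3685[hold]; j=2 S=123.3166 intr=0.0000 cont=2.1781 V=2.1781[hold]; j=3 S=143.5398 intr=0.0000 cont=0.2523 V=0.2523[hold]  S*(3)=91.0165
k=2: j=0 S=98.1964 intr=13.2736 cont=13.8873 V=13.8873[hold]; j=1 S=114.3000 intr=0.0000 cont=5.0219 V=5.0219[hold]; j=2 S=133.0445 intr=0.0000 cont=1.1404 V=1.1404[hold]  S*(2)=-
k=1: j=0 S=105.9427 intr=5.5273 cont=9.0794 V=9.0794[hold]; j=1 S=123.3166 intr=0.0000 cont=2.9253 V=2.9253[hold]  S*(1)=-
k=0: j=0 S=114.3000 intr=0.0000 cont=5.7463 V=5.7463[hold]  S*(0)=-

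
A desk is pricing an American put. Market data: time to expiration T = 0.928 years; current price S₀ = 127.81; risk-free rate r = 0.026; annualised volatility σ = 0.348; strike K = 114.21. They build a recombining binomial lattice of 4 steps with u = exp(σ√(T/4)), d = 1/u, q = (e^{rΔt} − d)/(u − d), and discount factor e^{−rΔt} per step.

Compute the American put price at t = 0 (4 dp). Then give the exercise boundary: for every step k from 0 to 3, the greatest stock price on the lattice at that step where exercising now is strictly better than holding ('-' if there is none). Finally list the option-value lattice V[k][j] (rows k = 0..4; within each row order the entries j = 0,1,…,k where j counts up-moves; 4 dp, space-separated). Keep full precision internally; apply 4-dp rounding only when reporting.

Δt=0.23200, u=1.18249, d=0.84568, q=0.47616, disc=e^(-rΔt)=0.99399
k=4 terminal: V=max(K-S,0) → 48.8396 22.8044 0.0000 0.0000 0.0000
k=3: j=0 S=77.2995 intr=36.9105 cont=36.2236 V=36.9105[EX]; j=1 S=108.0858 intr=6.1242 cont=11.8741 V=11.8741[hold]; j=2 S=151.1335 intr=0.0000 cont=0.0000 V=0.0000[hold]; j=3 S=211.3260 intr=0.0000 cont=0.0000 V=0.0000[hold]  S*(3)=77.2995
k=2: j=0 S=91.4056 intr=22.8044 cont=24.8390 V=24.8390[hold]; j=1 S=127.8100 intr=0.0000 cont=6.1828 V=6.1828[hold]; j=2 S=178.7133 intr=0.0000 cont=0.0000 V=0.0000[hold]  S*(2)=-
k=1: j=0 S=108.0858 intr=6.1242 cont=15.8597 V=15.8597[hold]; j=1 S=151.1335 intr=0.0000 cont=3.2193 V=3.2193[hold]  S*(1)=-
k=0: j=0 S=127.8100 intr=0.0000 cont=9.7817 V=9.7817[hold]  S*(0)=-

price = 9.7817
boundary = - - - 77.2995
tree:
9.7817
15.8597 3.2193
24.8390 6.1828 0.0000
36.9105 11.8741 0.0000 0.0000
48.8396 22.8044 0.0000 0.0000 0.0000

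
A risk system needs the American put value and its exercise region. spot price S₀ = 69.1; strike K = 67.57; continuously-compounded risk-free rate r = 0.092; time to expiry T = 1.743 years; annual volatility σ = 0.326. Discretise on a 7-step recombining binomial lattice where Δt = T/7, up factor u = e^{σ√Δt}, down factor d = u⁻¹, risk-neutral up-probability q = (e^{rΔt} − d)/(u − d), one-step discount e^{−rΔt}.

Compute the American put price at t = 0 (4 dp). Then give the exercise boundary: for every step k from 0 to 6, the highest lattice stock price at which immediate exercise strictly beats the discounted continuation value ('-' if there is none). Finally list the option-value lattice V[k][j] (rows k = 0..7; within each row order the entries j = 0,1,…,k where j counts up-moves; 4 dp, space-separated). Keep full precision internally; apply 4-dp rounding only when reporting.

Δt=0.24900, u=1.17665, d=0.84987, q=0.53033, disc=e^(-rΔt)=0.97735
k=7 terminal: V=max(K-S,0) → 45.4421 36.9337 25.1537 8.8441 0.0000 0.0000 0.0000 0.0000
k=6: j=0 S=26.0368 intr=41.5332 cont=40.0029 V=41.5332[EX]; j=1 S=36.0483 intr=31.5217 cont=29.9914 V=31.5217[EX]; j=2 S=49.9093 intr=17.6607 cont=16.1304 V=17.6607[EX]; j=3 S=69.1000 intr=0.0000 cont=4.0597 V=4.0597[hold]; j=4 S=95.6697 intr=0.0000 cont=0.0000 V=0.0000[hold]; j=5 S=132.4559 intr=0.0000 cont=0.0000 V=0.0000[hold]; j=6 S=183.3867 intr=0.0000 cont=0.0000 V=0.0000[hold]  S*(6)=49.9093
k=5: j=0 S=30.6363 intr=36.9337 cont=35.4034 V=36.9337[EX]; j=1 S=42.4163 intr=25.1537 cont=23.6234 V=25.1537[EX]; j=2 S=58.7259 intr=8.8441 cont=10.2111 V=10.2111[hold]; j=3 S=81.3067 intr=0.0000 cont=1.8635 V=1.8635[hold]; j=4 S=112.5701 intr=0.0000 cont=0.0000 V=0.0000[hold]; j=5 S=155.8545 intr=0.0000 cont=0.0000 V=0.0000[hold]  S*(5)=42.4163
k=4: j=0 S=36.0483 intr=31.5217 cont=29.9914 V=31.5217[EX]; j=1 S=49.9093 intr=17.6607 cont=16.8389 V=17.6607[EX]; j=2 S=69.1000 intr=0.0000 cont=5.6531 V=5.6531[hold]; j=3 S=95.6697 intr=0.0000 cont=0.8554 V=0.8554[hold]; j=4 S=132.4559 intr=0.0000 cont=0.0000 V=0.0000[hold]  S*(4)=49.9093
k=3: j=0 S=42.4163 intr=25.1537 cont=23.6234 V=25.1537[EX]; j=1 S=58.7259 intr=8.8441 cont=11.0369 V=11.0369[hold]; j=2 S=81.3067 intr=0.0000 cont=3.0383 V=3.0383[hold]; j=3 S=112.5701 intr=0.0000 cont=0.3927 V=0.3927[hold]  S*(3)=42.4163
k=2: j=0 S=49.9093 intr=17.6607 cont=17.2670 V=17.6607[EX]; j=1 S=69.1000 intr=0.0000 cont=6.6411 V=6.6411[hold]; j=2 S=95.6697 intr=0.0000 cont=1.5982 V=1.5982[hold]  S*(2)=49.9093
k=1: j=0 S=58.7259 intr=8.8441 cont=11.5491 V=11.5491[hold]; j=1 S=81.3067 intr=0.0000 cont=3.8769 V=3.8769[hold]  S*(1)=-
k=0: j=0 S=69.1000 intr=0.0000 cont=7.3109 V=7.3109[hold]  S*(0)=-

price = 7.3109
boundary = - - 49.9093 42.4163 49.9093 42.4163 49.9093
tree:
7.3109
11.5491 3.8769
17.6607 6.6411 1.5982
25.1537 11.0369 3.0383 0.3927
31.5217 17.6607 5.6531 0.8554 0.0000
36.9337 25.1537 10.2111 1.8635 0.0000 0.0000
41.5332 31.5217 17.6607 4.0597 0.0000 0.0000 0.0000
45.4421 36.9337 25.1537 8.8441 0.0000 0.0000 0.0000 0.0000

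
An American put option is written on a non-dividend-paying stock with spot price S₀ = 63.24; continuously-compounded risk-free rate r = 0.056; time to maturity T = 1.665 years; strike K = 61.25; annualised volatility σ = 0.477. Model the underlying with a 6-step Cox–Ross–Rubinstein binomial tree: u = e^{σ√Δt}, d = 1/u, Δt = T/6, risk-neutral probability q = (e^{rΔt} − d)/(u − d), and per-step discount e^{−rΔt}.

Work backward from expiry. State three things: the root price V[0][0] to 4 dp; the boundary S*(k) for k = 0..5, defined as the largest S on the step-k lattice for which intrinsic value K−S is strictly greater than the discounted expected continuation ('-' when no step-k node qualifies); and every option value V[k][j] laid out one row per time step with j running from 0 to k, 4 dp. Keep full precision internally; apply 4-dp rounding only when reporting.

price = 11.2856
boundary = - - - 29.7584 38.2593 49.1886
tree:
11.2856
16.5468 5.6907
23.3764 9.3475 1.7300
31.4916 14.9459 3.3049 0.0000
38.1037 22.9907 6.3136 0.0000 0.0000
43.2466 31.4916 12.0614 0.0000 0.0000 0.0000
47.2468 38.1037 22.9907 0.0000 0.0000 0.0000 0.0000

Δt=0.27750, u=1.28566, d=0.77781, q=0.46835, disc=e^(-rΔt)=0.98458
k=6 terminal: V=max(K-S,0) → 47.2468 38.1037 22.9907 0.0000 0.0000 0.0000 0.0000
k=5: j=0 S=18.0034 intr=43.2466 cont=42.3021 V=43.2466[EX]; j=1 S=29.7584 intr=31.4916 cont=30.5471 V=31.4916[EX]; j=2 S=49.1886 intr=12.0614 cont=12.0346 V=12.0614[EX]; j=3 S=81.3054 intr=0.0000 cont=0.0000 V=0.0000[hold]; j=4 S=134.3923 intr=0.0000 cont=0.0000 V=0.0000[hold]; j=5 S=222.1413 intr=0.0000 cont=0.0000 V=0.0000[hold]  S*(5)=49.1886
k=4: j=0 S=23.1463 intr=38.1037 cont=37.1592 V=38.1037[EX]; j=1 S=38.2593 intr=22.9907 cont=22.0462 V=22.9907[EX]; j=2 S=63.2400 intr=0.0000 cont=6.3136 V=6.3136[hold]; j=3 S=104.5314 intr=0.0000 cont=0.0000 V=0.0000[hold]; j=4 S=172.7833 intr=0.0000 cont=0.0000 V=0.0000[hold]  S*(4)=38.2593
k=3: j=0 S=29.7584 intr=31.4916 cont=30.5471 V=31.4916[EX]; j=1 S=49.1886 intr=12.0614 cont=14.9459 V=14.9459[hold]; j=2 S=81.3054 intr=0.0000 cont=3.3049 V=3.3049[hold]; j=3 S=134.3923 intr=0.0000 cont=0.0000 V=0.0000[hold]  S*(3)=29.7584
k=2: j=0 S=38.2593 intr=22.9907 cont=23.3764 V=23.3764[hold]; j=1 S=63.2400 intr=0.0000 cont=9.3475 V=9.3475[hold]; j=2 S=104.5314 intr=0.0000 cont=1.7300 V=1.7300[hold]  S*(2)=-
k=1: j=0 S=49.1886 intr=12.0614 cont=16.5468 V=16.5468[hold]; j=1 S=81.3054 intr=0.0000 cont=5.6907 V=5.6907[hold]  S*(1)=-
k=0: j=0 S=63.2400 intr=0.0000 cont=11.2856 V=11.2856[hold]  S*(0)=-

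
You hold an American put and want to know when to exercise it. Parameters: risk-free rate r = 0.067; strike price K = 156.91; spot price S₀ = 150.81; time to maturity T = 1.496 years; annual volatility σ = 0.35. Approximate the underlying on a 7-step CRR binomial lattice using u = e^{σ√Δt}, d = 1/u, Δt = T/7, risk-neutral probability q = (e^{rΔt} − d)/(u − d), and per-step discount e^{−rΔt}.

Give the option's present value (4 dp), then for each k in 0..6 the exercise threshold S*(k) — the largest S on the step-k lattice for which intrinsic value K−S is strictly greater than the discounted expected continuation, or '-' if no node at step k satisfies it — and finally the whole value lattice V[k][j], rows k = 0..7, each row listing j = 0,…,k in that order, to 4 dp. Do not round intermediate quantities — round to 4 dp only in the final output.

price = 23.1575
boundary = - - 109.1165 92.8155 109.1165 92.8155 109.1165
tree:
23.1575
33.8550 13.2928
47.7935 21.1071 5.9831
64.0945 32.4239 10.5743 1.6362
77.9603 47.7935 18.2266 3.3464 0.0000
89.7546 64.0945 30.3230 6.8442 0.0000 0.0000
99.7870 77.9603 47.7935 13.9981 0.0000 0.0000 0.0000
108.3207 89.7546 64.0945 28.6296 0.0000 0.0000 0.0000 0.0000

Δt=0.21371  u=1.17563  d=0.85061  q=0.50401  discount=0.98578
step 7 (expiry): payoffs max(K−S,0) = 108.3207 89.7546 64.0945 28.6296 0.0000 0.0000 0.0000 0.0000
step 6: (k=6,j=0): S=57.1230, (K−S)⁺=99.7870, hold=97.5562 ⇒ V=99.7870 exercise | (k=6,j=1): S=78.9497, (K−S)⁺=77.9603, hold=75.7295 ⇒ V=77.9603 exercise | (k=6,j=2): S=109.1165, (K−S)⁺=47.7935, hold=45.5627 ⇒ V=47.7935 exercise | (k=6,j=3): S=150.8100, (K−S)⁺=6.1000, hold=13.9981 ⇒ V=13.9981 continue | (k=6,j=4): S=208.4346, (K−S)⁺=0.0000, hold=0.0000 ⇒ V=0.0000 continue | (k=6,j=5): S=288.0777, (K−S)⁺=0.0000, hold=0.0000 ⇒ V=0.0000 continue | (k=6,j=6): S=398.1524, (K−S)⁺=0.0000, hold=0.0000 ⇒ V=0.0000 continue  boundary S*=109.1165
step 5: (k=5,j=0): S=67.1554, (K−S)⁺=89.7546, hold=87.5239 ⇒ V=89.7546 exercise | (k=5,j=1): S=92.8155, (K−S)⁺=64.0945, hold=61.8637 ⇒ V=64.0945 exercise | (k=5,j=2): S=128.2804, (K−S)⁺=28.6296, hold=30.3230 ⇒ V=30.3230 continue | (k=5,j=3): S=177.2964, (K−S)⁺=0.0000, hold=6.8442 ⇒ V=6.8442 continue | (k=5,j=4): S=245.0416, (K−S)⁺=0.0000, hold=0.0000 ⇒ V=0.0000 continue | (k=5,j=5): S=338.6721, (K−S)⁺=0.0000, hold=0.0000 ⇒ V=0.0000 continue  boundary S*=92.8155
step 4: (k=4,j=0): S=78.9497, (K−S)⁺=77.9603, hold=75.7295 ⇒ V=77.9603 exercise | (k=4,j=1): S=109.1165, (K−S)⁺=47.7935, hold=46.4041 ⇒ V=47.7935 exercise | (k=4,j=2): S=150.8100, (K−S)⁺=6.1000, hold=18.2266 ⇒ V=18.2266 continue | (k=4,j=3): S=208.4346, (K−S)⁺=0.0000, hold=3.3464 ⇒ V=3.3464 continue | (k=4,j=4): S=288.0777, (K−S)⁺=0.0000, hold=0.0000 ⇒ V=0.0000 continue  boundary S*=109.1165
step 3: (k=3,j=0): S=92.8155, (K−S)⁺=64.0945, hold=61.8637 ⇒ V=64.0945 exercise | (k=3,j=1): S=128.2804, (K−S)⁺=28.6296, hold=32.4239 ⇒ V=32.4239 continue | (k=3,j=2): S=177.2964, (K−S)⁺=0.0000, hold=10.5743 ⇒ V=10.5743 continue | (k=3,j=3): S=245.0416, (K−S)⁺=0.0000, hold=1.6362 ⇒ V=1.6362 continue  boundary S*=92.8155
step 2: (k=2,j=0): S=109.1165, (K−S)⁺=47.7935, hold=47.4479 ⇒ V=47.7935 exercise | (k=2,j=1): S=150.8100, (K−S)⁺=6.1000, hold=21.1071 ⇒ V=21.1071 continue | (k=2,j=2): S=208.4346, (K−S)⁺=0.0000, hold=5.9831 ⇒ V=5.9831 continue  boundary S*=109.1165
step 1: (k=1,j=0): S=128.2804, (K−S)⁺=28.6296, hold=33.8550 ⇒ V=33.8550 continue | (k=1,j=1): S=177.2964, (K−S)⁺=0.0000, hold=13.2928 ⇒ V=13.2928 continue  boundary S*=-
step 0: (k=0,j=0): S=150.8100, (K−S)⁺=6.1000, hold=23.1575 ⇒ V=23.1575 continue  boundary S*=-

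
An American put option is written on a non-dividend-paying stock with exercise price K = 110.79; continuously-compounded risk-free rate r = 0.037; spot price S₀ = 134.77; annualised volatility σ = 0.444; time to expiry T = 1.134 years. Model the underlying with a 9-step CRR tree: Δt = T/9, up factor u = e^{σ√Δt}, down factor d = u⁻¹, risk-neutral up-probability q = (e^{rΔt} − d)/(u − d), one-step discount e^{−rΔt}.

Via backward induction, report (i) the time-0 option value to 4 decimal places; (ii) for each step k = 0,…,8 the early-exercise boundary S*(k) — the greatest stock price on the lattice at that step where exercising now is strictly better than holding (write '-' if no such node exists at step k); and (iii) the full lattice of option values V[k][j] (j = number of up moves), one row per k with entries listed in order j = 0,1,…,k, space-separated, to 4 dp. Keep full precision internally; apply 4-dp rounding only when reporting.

price = 11.0386
boundary = - - - - - 61.2858 71.7474 61.2858 71.7474
tree:
11.0386
15.8690 5.8177
22.2104 9.0286 2.3322
30.1313 13.6895 3.9749 0.5428
39.4255 20.1732 6.6707 1.0397 0.0000
49.5042 28.6931 10.9714 1.9912 0.0000 0.0000
58.4404 39.0426 17.5567 3.8138 0.0000 0.0000 0.0000
66.0737 49.5042 27.0054 7.3045 0.0000 0.0000 0.0000 0.0000
72.5939 58.4404 39.0426 13.9901 0.0000 0.0000 0.0000 0.0000 0.0000
78.1633 66.0737 49.5042 26.7951 0.0000 0.0000 0.0000 0.0000 0.0000 0.0000

Δt=0.12600, u=1.17070, d=0.85419, q=0.47544, disc=e^(-rΔt)=0.99535
k=9 terminal: V=max(K-S,0) → 78.1633 66.0737 49.5042 26.7951 0.0000 0.0000 0.0000 0.0000 0.0000 0.0000
k=8: j=0 S=38.1961 intr=72.5939 cont=72.0786 V=72.5939[EX]; j=1 S=52.3496 intr=58.4404 cont=57.9251 V=58.4404[EX]; j=2 S=71.7474 intr=39.0426 cont=38.5273 V=39.0426[EX]; j=3 S=98.3331 intr=12.4569 cont=13.9901 V=13.9901[hold]; j=4 S=134.7700 intr=0.0000 cont=0.0000 V=0.0000[hold]; j=5 S=184.7084 intr=0.0000 cont=0.0000 V=0.0000[hold]; j=6 S=253.1512 intr=0.0000 cont=0.0000 V=0.0000[hold]; j=7 S=346.9553 intr=0.0000 cont=0.0000 V=0.0000[hold]; j=8 S=475.5179 intr=0.0000 cont=0.0000 V=0.0000[hold]  S*(8)=71.7474
k=7: j=0 S=44.7163 intr=66.0737 cont=65.5584 V=66.0737[EX]; j=1 S=61.2858 intr=49.5042 cont=48.9889 V=49.5042[EX]; j=2 S=83.9949 intr=26.7951 cont=27.0054 V=27.0054[hold]; j=3 S=115.1189 intr=0.0000 cont=7.3045 V=7.3045[hold]; j=4 S=157.7756 intr=0.0000 cont=0.0000 V=0.0000[hold]; j=5 S=216.2387 intr=0.0000 cont=0.0000 V=0.0000[hold]; j=6 S=296.3649 intr=0.0000 cont=0.0000 V=0.0000[hold]; j=7 S=406.1815 intr=0.0000 cont=0.0000 V=0.0000[hold]  S*(7)=61.2858
k=6: j=0 S=52.3496 intr=58.4404 cont=57.9251 V=58.4404[EX]; j=1 S=71.7474 intr=39.0426 cont=38.6268 V=39.0426[EX]; j=2 S=98.3331 intr=12.4569 cont=17.5567 V=17.5567[hold]; j=3 S=134.7700 intr=0.0000 cont=3.8138 V=3.8138[hold]; j=4 S=184.7084 intr=0.0000 cont=0.0000 V=0.0000[hold]; j=5 S=253.1512 intr=0.0000 cont=0.0000 V=0.0000[hold]; j=6 S=346.9553 intr=0.0000 cont=0.0000 V=0.0000[hold]  S*(6)=71.7474
k=5: j=0 S=61.2858 intr=49.5042 cont=48.9889 V=49.5042[EX]; j=1 S=83.9949 intr=26.7951 cont=28.6931 V=28.6931[hold]; j=2 S=115.1189 intr=0.0000 cont=10.9714 V=10.9714[hold]; j=3 S=157.7756 intr=0.0000 cont=1.9912 V=1.9912[hold]; j=4 S=216.2387 intr=0.0000 cont=0.0000 V=0.0000[hold]; j=5 S=296.3649 intr=0.0000 cont=0.0000 V=0.0000[hold]  S*(5)=61.2858
k=4: j=0 S=71.7474 intr=39.0426 cont=39.4255 V=39.4255[hold]; j=1 S=98.3331 intr=12.4569 cont=20.1732 V=20.1732[hold]; j=2 S=134.7700 intr=0.0000 cont=6.6707 V=6.6707[hold]; j=3 S=184.7084 intr=0.0000 cont=1.0397 V=1.0397[hold]; j=4 S=253.1512 intr=0.0000 cont=0.0000 V=0.0000[hold]  S*(4)=-
k=3: j=0 S=83.9949 intr=26.7951 cont=30.1313 V=30.1313[hold]; j=1 S=115.1189 intr=0.0000 cont=13.6895 V=13.6895[hold]; j=2 S=157.7756 intr=0.0000 cont=3.9749 V=3.9749[hold]; j=3 S=216.2387 intr=0.0000 cont=0.5428 V=0.5428[hold]  S*(3)=-
k=2: j=0 S=98.3331 intr=12.4569 cont=22.2104 V=22.2104[hold]; j=1 S=134.7700 intr=0.0000 cont=9.0286 V=9.0286[hold]; j=2 S=184.7084 intr=0.0000 cont=2.3322 V=2.3322[hold]  S*(2)=-
k=1: j=0 S=115.1189 intr=0.0000 cont=15.8690 V=15.8690[hold]; j=1 S=157.7756 intr=0.0000 cont=5.8177 V=5.8177[hold]  S*(1)=-
k=0: j=0 S=134.7700 intr=0.0000 cont=11.0386 V=11.0386[hold]  S*(0)=-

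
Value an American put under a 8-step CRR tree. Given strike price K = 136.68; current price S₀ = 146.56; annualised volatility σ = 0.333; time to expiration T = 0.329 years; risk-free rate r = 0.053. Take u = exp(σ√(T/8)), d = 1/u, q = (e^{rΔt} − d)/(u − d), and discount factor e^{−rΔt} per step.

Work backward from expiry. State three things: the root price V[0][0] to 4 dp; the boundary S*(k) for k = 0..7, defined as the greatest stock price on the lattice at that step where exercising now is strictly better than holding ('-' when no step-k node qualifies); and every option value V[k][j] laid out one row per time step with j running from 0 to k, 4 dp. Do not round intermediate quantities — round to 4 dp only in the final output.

price = 6.0586
boundary = - - - - - 104.5625 111.8674 119.6828
tree:
6.0586
9.0429 3.0921
13.1204 4.9930 1.1991
18.4151 7.8675 2.1318 0.2689
24.8646 12.0272 3.7300 0.5382 0.0000
32.1175 17.6991 6.3913 1.0772 0.0000 0.0000
38.9455 24.8126 10.6421 2.1559 0.0000 0.0000 0.0000
45.3276 32.1175 16.9972 4.3149 0.0000 0.0000 0.0000 0.0000
51.2930 38.9455 24.8126 8.6359 0.0000 0.0000 0.0000 0.0000 0.0000

Δt=0.04113  u=1.06986  d=0.93470  q=0.49927  discount=0.99782
step 8 (expiry): payoffs max(K−S,0) = 51.2930 38.9455 24.8126 8.6359 0.0000 0.0000 0.0000 0.0000 0.0000
step 7: (k=7,j=0): S=91.3524, (K−S)⁺=45.3276, hold=45.0300 ⇒ V=45.3276 exercise | (k=7,j=1): S=104.5625, (K−S)⁺=32.1175, hold=31.8200 ⇒ V=32.1175 exercise | (k=7,j=2): S=119.6828, (K−S)⁺=16.9972, hold=16.6996 ⇒ V=16.9972 exercise | (k=7,j=3): S=136.9896, (K−S)⁺=0.0000, hold=4.3149 ⇒ V=4.3149 continue | (k=7,j=4): S=156.7990, (K−S)⁺=0.0000, hold=0.0000 ⇒ V=0.0000 continue | (k=7,j=5): S=179.4731, (K−S)⁺=0.0000, hold=0.0000 ⇒ V=0.0000 continue | (k=7,j=6): S=205.4259, (K−S)⁺=0.0000, hold=0.0000 ⇒ V=0.0000 continue | (k=7,j=7): S=235.1316, (K−S)⁺=0.0000, hold=0.0000 ⇒ V=0.0000 continue  boundary S*=119.6828
step 6: (k=6,j=0): S=97.7345, (K−S)⁺=38.9455, hold=38.6479 ⇒ V=38.9455 exercise | (k=6,j=1): S=111.8674, (K−S)⁺=24.8126, hold=24.5150 ⇒ V=24.8126 exercise | (k=6,j=2): S=128.0441, (K−S)⁺=8.6359, hold=10.6421 ⇒ V=10.6421 continue | (k=6,j=3): S=146.5600, (K−S)⁺=0.0000, hold=2.1559 ⇒ V=2.1559 continue | (k=6,j=4): S=167.7534, (K−S)⁺=0.0000, hold=0.0000 ⇒ V=0.0000 continue | (k=6,j=5): S=192.0115, (K−S)⁺=0.0000, hold=0.0000 ⇒ V=0.0000 continue | (k=6,j=6): S=219.7774, (K−S)⁺=0.0000, hold=0.0000 ⇒ V=0.0000 continue  boundary S*=111.8674
step 5: (k=5,j=0): S=104.5625, (K−S)⁺=32.1175, hold=31.8200 ⇒ V=32.1175 exercise | (k=5,j=1): S=119.6828, (K−S)⁺=16.9972, hold=17.6991 ⇒ V=17.6991 continue | (k=5,j=2): S=136.9896, (K−S)⁺=0.0000, hold=6.3913 ⇒ V=6.3913 continue | (k=5,j=3): S=156.7990, (K−S)⁺=0.0000, hold=1.0772 ⇒ V=1.0772 continue | (k=5,j=4): S=179.4731, (K−S)⁺=0.0000, hold=0.0000 ⇒ V=0.0000 continue | (k=5,j=5): S=205.4259, (K−S)⁺=0.0000, hold=0.0000 ⇒ V=0.0000 continue  boundary S*=104.5625
step 4: (k=4,j=0): S=111.8674, (K−S)⁺=24.8126, hold=24.8646 ⇒ V=24.8646 continue | (k=4,j=1): S=128.0441, (K−S)⁺=8.6359, hold=12.0272 ⇒ V=12.0272 continue | (k=4,j=2): S=146.5600, (K−S)⁺=0.0000, hold=3.7300 ⇒ V=3.7300 continue | (k=4,j=3): S=167.7534, (K−S)⁺=0.0000, hold=0.5382 ⇒ V=0.5382 continue | (k=4,j=4): S=192.0115, (K−S)⁺=0.0000, hold=0.0000 ⇒ V=0.0000 continue  boundary S*=-
step 3: (k=3,j=0): S=119.6828, (K−S)⁺=16.9972, hold=18.4151 ⇒ V=18.4151 continue | (k=3,j=1): S=136.9896, (K−S)⁺=0.0000, hold=7.8675 ⇒ V=7.8675 continue | (k=3,j=2): S=156.7990, (K−S)⁺=0.0000, hold=2.1318 ⇒ V=2.1318 continue | (k=3,j=3): S=179.4731, (K−S)⁺=0.0000, hold=0.2689 ⇒ V=0.2689 continue  boundary S*=-
step 2: (k=2,j=0): S=128.0441, (K−S)⁺=8.6359, hold=13.1204 ⇒ V=13.1204 continue | (k=2,j=1): S=146.5600, (K−S)⁺=0.0000, hold=4.9930 ⇒ V=4.9930 continue | (k=2,j=2): S=167.7534, (K−S)⁺=0.0000, hold=1.1991 ⇒ V=1.1991 continue  boundary S*=-
step 1: (k=1,j=0): S=136.9896, (K−S)⁺=0.0000, hold=9.0429 ⇒ V=9.0429 continue | (k=1,j=1): S=156.7990, (K−S)⁺=0.0000, hold=3.0921 ⇒ V=3.0921 continue  boundary S*=-
step 0: (k=0,j=0): S=146.5600, (K−S)⁺=0.0000, hold=6.0586 ⇒ V=6.0586 continue  boundary S*=-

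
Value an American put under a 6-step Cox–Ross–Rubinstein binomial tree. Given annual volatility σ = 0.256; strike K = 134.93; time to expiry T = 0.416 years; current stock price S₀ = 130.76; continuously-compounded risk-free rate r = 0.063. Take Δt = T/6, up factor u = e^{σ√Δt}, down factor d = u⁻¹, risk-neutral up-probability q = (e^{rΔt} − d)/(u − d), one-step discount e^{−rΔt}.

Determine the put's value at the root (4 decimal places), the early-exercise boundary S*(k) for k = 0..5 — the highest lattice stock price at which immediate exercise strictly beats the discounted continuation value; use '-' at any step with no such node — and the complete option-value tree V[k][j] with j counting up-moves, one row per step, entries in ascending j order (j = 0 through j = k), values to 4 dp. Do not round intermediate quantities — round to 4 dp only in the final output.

price = 9.6317
boundary = - - 114.2681 106.8194 114.2681 122.2363
tree:
9.6317
14.3820 5.2506
20.6619 8.6043 2.1444
28.1106 13.6377 3.9484 0.4678
35.0737 20.6619 7.1545 0.9700 0.0000
41.5830 28.1106 12.6937 2.0111 0.0000 0.0000
47.6679 35.0737 20.6619 4.1700 0.0000 0.0000 0.0000

Δt=0.06933  u=1.06973  d=0.93481  q=0.51560  discount=0.99564
step 6 (expiry): payoffs max(K−S,0) = 47.6679 35.0737 20.6619 4.1700 0.0000 0.0000 0.0000
step 5: (k=5,j=0): S=93.3470, (K−S)⁺=41.5830, hold=40.9949 ⇒ V=41.5830 exercise | (k=5,j=1): S=106.8194, (K−S)⁺=28.1106, hold=27.5225 ⇒ V=28.1106 exercise | (k=5,j=2): S=122.2363, (K−S)⁺=12.6937, hold=12.1057 ⇒ V=12.6937 exercise | (k=5,j=3): S=139.8781, (K−S)⁺=0.0000, hold=2.0111 ⇒ V=2.0111 continue | (k=5,j=4): S=160.0662, (K−S)⁺=0.0000, hold=0.0000 ⇒ V=0.0000 continue | (k=5,j=5): S=183.1679, (K−S)⁺=0.0000, hold=0.0000 ⇒ V=0.0000 continue  boundary S*=122.2363
step 4: (k=4,j=0): S=99.8563, (K−S)⁺=35.0737, hold=34.4856 ⇒ V=35.0737 exercise | (k=4,j=1): S=114.2681, (K−S)⁺=20.6619, hold=20.0738 ⇒ V=20.6619 exercise | (k=4,j=2): S=130.7600, (K−S)⁺=4.1700, hold=7.1545 ⇒ V=7.1545 continue | (k=4,j=3): S=149.6321, (K−S)⁺=0.0000, hold=0.9700 ⇒ V=0.9700 continue | (k=4,j=4): S=171.2279, (K−S)⁺=0.0000, hold=0.0000 ⇒ V=0.0000 continue  boundary S*=114.2681
step 3: (k=3,j=0): S=106.8194, (K−S)⁺=28.1106, hold=27.5225 ⇒ V=28.1106 exercise | (k=3,j=1): S=122.2363, (K−S)⁺=12.6937, hold=13.6377 ⇒ V=13.6377 continue | (k=3,j=2): S=139.8781, (K−S)⁺=0.0000, hold=3.9484 ⇒ V=3.9484 continue | (k=3,j=3): S=160.0662, (K−S)⁺=0.0000, hold=0.4678 ⇒ V=0.4678 continue  boundary S*=106.8194
step 2: (k=2,j=0): S=114.2681, (K−S)⁺=20.6619, hold=20.5584 ⇒ V=20.6619 exercise | (k=2,j=1): S=130.7600, (K−S)⁺=4.1700, hold=8.6043 ⇒ V=8.6043 continue | (k=2,j=2): S=149.6321, (K−S)⁺=0.0000, hold=2.1444 ⇒ V=2.1444 continue  boundary S*=114.2681
step 1: (k=1,j=0): S=122.2363, (K−S)⁺=12.6937, hold=14.3820 ⇒ V=14.3820 continue | (k=1,j=1): S=139.8781, (K−S)⁺=0.0000, hold=5.2506 ⇒ V=5.2506 continue  boundary S*=-
step 0: (k=0,j=0): S=130.7600, (K−S)⁺=4.1700, hold=9.6317 ⇒ V=9.6317 continue  boundary S*=-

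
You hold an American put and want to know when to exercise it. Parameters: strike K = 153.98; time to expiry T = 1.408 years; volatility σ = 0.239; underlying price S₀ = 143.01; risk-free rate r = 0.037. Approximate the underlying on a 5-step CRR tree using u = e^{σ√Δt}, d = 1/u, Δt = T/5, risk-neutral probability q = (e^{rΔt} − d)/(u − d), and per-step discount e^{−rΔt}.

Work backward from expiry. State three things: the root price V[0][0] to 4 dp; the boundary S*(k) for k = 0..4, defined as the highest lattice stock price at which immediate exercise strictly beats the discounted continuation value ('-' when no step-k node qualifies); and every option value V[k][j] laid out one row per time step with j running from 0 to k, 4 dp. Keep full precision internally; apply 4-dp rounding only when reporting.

price = 19.2308
boundary = - - 110.9699 125.9754 110.9699
tree:
19.2308
29.4090 9.8282
43.0101 16.9205 3.2028
56.2282 28.0046 6.5983 0.0000
67.8719 43.0101 13.5934 0.0000 0.0000
78.1286 56.2282 28.0046 0.0000 0.0000 0.0000

params: Δt=0.28160 u=1.13522 d=0.88089 q=0.50952 e^(-rΔt)=0.98963
t_5 payoffs: 78.1286 56.2282 28.0046 0.0000 0.0000 0.0000
t_4: node(4,0) S=86.1081 payoff=67.8719 vs cont=66.2759 → 67.8719 [stop]  node(4,1) S=110.9699 payoff=43.0101 vs cont=41.4141 → 43.0101 [stop]  node(4,2) S=143.0100 payoff=10.9700 vs cont=13.5934 → 13.5934 [wait]  node(4,3) S=184.3010 payoff=0.0000 vs cont=0.0000 → 0.0000 [wait]  node(4,4) S=237.5137 payoff=0.0000 vs cont=0.0000 → 0.0000 [wait]  ⇒ S*(4)=110.9699
t_3: node(3,0) S=97.7518 payoff=56.2282 vs cont=54.6322 → 56.2282 [stop]  node(3,1) S=125.9754 payoff=28.0046 vs cont=27.7314 → 28.0046 [stop]  node(3,2) S=162.3480 payoff=0.0000 vs cont=6.5983 → 6.5983 [wait]  node(3,3) S=209.2224 payoff=0.0000 vs cont=0.0000 → 0.0000 [wait]  ⇒ S*(3)=125.9754
t_2: node(2,0) S=110.9699 payoff=43.0101 vs cont=41.4141 → 43.0101 [stop]  node(2,1) S=143.0100 payoff=10.9700 vs cont=16.9205 → 16.9205 [wait]  node(2,2) S=184.3010 payoff=0.0000 vs cont=3.2028 → 3.2028 [wait]  ⇒ S*(2)=110.9699
t_1: node(1,0) S=125.9754 payoff=28.0046 vs cont=29.4090 → 29.4090 [wait]  node(1,1) S=162.3480 payoff=0.0000 vs cont=9.8282 → 9.8282 [wait]  ⇒ S*(1)=-
t_0: node(0,0) S=143.0100 payoff=10.9700 vs cont=19.2308 → 19.2308 [wait]  ⇒ S*(0)=-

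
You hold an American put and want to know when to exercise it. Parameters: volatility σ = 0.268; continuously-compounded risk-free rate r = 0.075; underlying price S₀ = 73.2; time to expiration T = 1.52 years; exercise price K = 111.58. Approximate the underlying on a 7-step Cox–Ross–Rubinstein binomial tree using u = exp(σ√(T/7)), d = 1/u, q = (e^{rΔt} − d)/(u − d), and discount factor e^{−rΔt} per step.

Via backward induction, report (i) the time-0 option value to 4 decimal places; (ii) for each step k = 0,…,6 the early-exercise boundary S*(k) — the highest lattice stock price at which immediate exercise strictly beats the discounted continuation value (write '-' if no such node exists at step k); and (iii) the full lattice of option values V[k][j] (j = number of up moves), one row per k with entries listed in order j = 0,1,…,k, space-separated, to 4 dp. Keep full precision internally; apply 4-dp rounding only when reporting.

Δt=0.21714  u=1.13302  d=0.88260  q=0.53439  discount=0.98385
step 7 (expiry): payoffs max(K−S,0) = 81.0410 72.3762 61.2529 46.9737 28.6431 5.1116 0.0000 0.0000
step 6: (k=6,j=0): S=34.6013, (K−S)⁺=76.9787, hold=75.1763 ⇒ V=76.9787 exercise | (k=6,j=1): S=44.4186, (K−S)⁺=67.1614, hold=65.3589 ⇒ V=67.1614 exercise | (k=6,j=2): S=57.0214, (K−S)⁺=54.5586, hold=52.7561 ⇒ V=54.5586 exercise | (k=6,j=3): S=73.2000, (K−S)⁺=38.3800, hold=36.5776 ⇒ V=38.3800 exercise | (k=6,j=4): S=93.9689, (K−S)⁺=17.6111, hold=15.8087 ⇒ V=17.6111 exercise | (k=6,j=5): S=120.6305, (K−S)⁺=0.0000, hold=2.3416 ⇒ V=2.3416 continue | (k=6,j=6): S=154.8568, (K−S)⁺=0.0000, hold=0.0000 ⇒ V=0.0000 continue  boundary S*=93.9689
step 5: (k=5,j=0): S=39.2038, (K−S)⁺=72.3762, hold=70.5737 ⇒ V=72.3762 exercise | (k=5,j=1): S=50.3271, (K−S)⁺=61.2529, hold=59.4505 ⇒ V=61.2529 exercise | (k=5,j=2): S=64.6063, (K−S)⁺=46.9737, hold=45.1713 ⇒ V=46.9737 exercise | (k=5,j=3): S=82.9369, (K−S)⁺=28.6431, hold=26.8407 ⇒ V=28.6431 exercise | (k=5,j=4): S=106.4684, (K−S)⁺=5.1116, hold=9.2986 ⇒ V=9.2986 continue | (k=5,j=5): S=136.6765, (K−S)⁺=0.0000, hold=1.0727 ⇒ V=1.0727 continue  boundary S*=82.9369
step 4: (k=4,j=0): S=44.4186, (K−S)⁺=67.1614, hold=65.3589 ⇒ V=67.1614 exercise | (k=4,j=1): S=57.0214, (K−S)⁺=54.5586, hold=52.7561 ⇒ V=54.5586 exercise | (k=4,j=2): S=73.2000, (K−S)⁺=38.3800, hold=36.5776 ⇒ V=38.3800 exercise | (k=4,j=3): S=93.9689, (K−S)⁺=17.6111, hold=18.0100 ⇒ V=18.0100 continue | (k=4,j=4): S=120.6305, (K−S)⁺=0.0000, hold=4.8236 ⇒ V=4.8236 continue  boundary S*=73.2000
step 3: (k=3,j=0): S=50.3271, (K−S)⁺=61.2529, hold=59.4505 ⇒ V=61.2529 exercise | (k=3,j=1): S=64.6063, (K−S)⁺=46.9737, hold=45.1713 ⇒ V=46.9737 exercise | (k=3,j=2): S=82.9369, (K−S)⁺=28.6431, hold=27.0504 ⇒ V=28.6431 exercise | (k=3,j=3): S=106.4684, (K−S)⁺=5.1116, hold=10.7863 ⇒ V=10.7863 continue  boundary S*=82.9369
step 2: (k=2,j=0): S=57.0214, (K−S)⁺=54.5586, hold=52.7561 ⇒ V=54.5586 exercise | (k=2,j=1): S=73.2000, (K−S)⁺=38.3800, hold=36.5776 ⇒ V=38.3800 exercise | (k=2,j=2): S=93.9689, (K−S)⁺=17.6111, hold=18.7921 ⇒ V=18.7921 continue  boundary S*=73.2000
step 1: (k=1,j=0): S=64.6063, (K−S)⁺=46.9737, hold=45.1713 ⇒ V=46.9737 exercise | (k=1,j=1): S=82.9369, (K−S)⁺=28.6431, hold=27.4616 ⇒ V=28.6431 exercise  boundary S*=82.9369
step 0: (k=0,j=0): S=73.2000, (K−S)⁺=38.3800, hold=36.5776 ⇒ V=38.3800 exercise  boundary S*=73.2000

price = 38.3800
boundary = 73.2000 82.9369 73.2000 82.9369 73.2000 82.9369 93.9689
tree:
38.3800
46.9737 28.6431
54.5586 38.3800 18.7921
61.2529 46.9737 28.6431 10.7863
67.1614 54.5586 38.3800 18.0100 4.8236
72.3762 61.2529 46.9737 28.6431 9.2986 1.0727
76.9787 67.1614 54.5586 38.3800 17.6111 2.3416 0.0000
81.0410 72.3762 61.2529 46.9737 28.6431 5.1116 0.0000 0.0000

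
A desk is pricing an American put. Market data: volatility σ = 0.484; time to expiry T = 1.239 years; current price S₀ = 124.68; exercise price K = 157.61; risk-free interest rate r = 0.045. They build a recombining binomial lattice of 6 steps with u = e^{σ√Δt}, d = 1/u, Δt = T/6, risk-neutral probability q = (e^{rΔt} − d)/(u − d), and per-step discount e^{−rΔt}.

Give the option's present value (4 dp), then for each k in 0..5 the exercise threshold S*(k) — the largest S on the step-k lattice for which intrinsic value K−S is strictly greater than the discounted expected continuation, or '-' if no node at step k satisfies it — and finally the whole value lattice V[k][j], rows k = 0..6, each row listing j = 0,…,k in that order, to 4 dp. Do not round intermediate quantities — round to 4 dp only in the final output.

price = 45.5727
boundary = - - 80.3080 64.4525 80.3080 100.0640
tree:
45.5727
60.4517 29.4547
77.3020 42.3754 15.2555
93.1575 58.6490 24.5971 4.8686
105.8826 77.3020 38.4731 9.2073 0.0000
116.0953 93.1575 57.5460 17.4126 0.0000 0.0000
124.2917 105.8826 77.3020 32.9300 0.0000 0.0000 0.0000

params: Δt=0.20650 u=1.24600 d=0.80257 q=0.46629 e^(-rΔt)=0.99075
t_6 payoffs: 124.2917 105.8826 77.3020 32.9300 0.0000 0.0000 0.0000
t_5: node(5,0) S=41.5147 payoff=116.0953 vs cont=114.6375 → 116.0953 [stop]  node(5,1) S=64.4525 payoff=93.1575 vs cont=91.6997 → 93.1575 [stop]  node(5,2) S=100.0640 payoff=57.5460 vs cont=56.0882 → 57.5460 [stop]  node(5,3) S=155.3516 payoff=2.2584 vs cont=17.4126 → 17.4126 [wait]  node(5,4) S=241.1869 payoff=0.0000 vs cont=0.0000 → 0.0000 [wait]  node(5,5) S=374.4482 payoff=0.0000 vs cont=0.0000 → 0.0000 [wait]  ⇒ S*(5)=100.0640
t_4: node(4,0) S=51.7274 payoff=105.8826 vs cont=104.4248 → 105.8826 [stop]  node(4,1) S=80.3080 payoff=77.3020 vs cont=75.8442 → 77.3020 [stop]  node(4,2) S=124.6800 payoff=32.9300 vs cont=38.4731 → 38.4731 [wait]  node(4,3) S=193.5685 payoff=0.0000 vs cont=9.2073 → 9.2073 [wait]  node(4,4) S=300.5196 payoff=0.0000 vs cont=0.0000 → 0.0000 [wait]  ⇒ S*(4)=80.3080
t_3: node(3,0) S=64.4525 payoff=93.1575 vs cont=91.6997 → 93.1575 [stop]  node(3,1) S=100.0640 payoff=57.5460 vs cont=58.6490 → 58.6490 [wait]  node(3,2) S=155.3516 payoff=2.2584 vs cont=24.5971 → 24.5971 [wait]  node(3,3) S=241.1869 payoff=0.0000 vs cont=4.8686 → 4.8686 [wait]  ⇒ S*(3)=64.4525
t_2: node(2,0) S=80.3080 payoff=77.3020 vs cont=76.3537 → 77.3020 [stop]  node(2,1) S=124.6800 payoff=32.9300 vs cont=42.3754 → 42.3754 [wait]  node(2,2) S=193.5685 payoff=0.0000 vs cont=15.2555 → 15.2555 [wait]  ⇒ S*(2)=80.3080
t_1: node(1,0) S=100.0640 payoff=57.5460 vs cont=60.4517 → 60.4517 [wait]  node(1,1) S=155.3516 payoff=2.2584 vs cont=29.4547 → 29.4547 [wait]  ⇒ S*(1)=-
t_0: node(0,0) S=124.6800 payoff=32.9300 vs cont=45.5727 → 45.5727 [wait]  ⇒ S*(0)=-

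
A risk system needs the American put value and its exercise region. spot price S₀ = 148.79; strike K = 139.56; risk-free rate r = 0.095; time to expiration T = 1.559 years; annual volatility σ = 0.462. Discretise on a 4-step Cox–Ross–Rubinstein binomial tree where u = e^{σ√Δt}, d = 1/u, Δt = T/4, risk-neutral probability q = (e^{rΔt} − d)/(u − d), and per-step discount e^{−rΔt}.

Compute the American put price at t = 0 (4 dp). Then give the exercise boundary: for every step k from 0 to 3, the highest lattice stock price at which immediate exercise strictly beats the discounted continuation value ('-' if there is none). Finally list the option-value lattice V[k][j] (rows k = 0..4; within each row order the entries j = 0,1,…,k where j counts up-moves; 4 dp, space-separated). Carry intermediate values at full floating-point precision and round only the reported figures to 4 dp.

params: Δt=0.38975 u=1.33433 d=0.74944 q=0.49288 e^(-rΔt)=0.96365
t_4 payoffs: 92.6219 55.9901 0.0000 0.0000 0.0000
t_3: node(3,0) S=62.6308 payoff=76.9292 vs cont=71.8563 → 76.9292 [stop]  node(3,1) S=111.5095 payoff=28.0505 vs cont=27.3616 → 28.0505 [stop]  node(3,2) S=198.5344 payoff=0.0000 vs cont=0.0000 → 0.0000 [wait]  node(3,3) S=353.4759 payoff=0.0000 vs cont=0.0000 → 0.0000 [wait]  ⇒ S*(3)=111.5095
t_2: node(2,0) S=83.5699 payoff=55.9901 vs cont=50.9172 → 55.9901 [stop]  node(2,1) S=148.7900 payoff=0.0000 vs cont=13.7079 → 13.7079 [wait]  node(2,2) S=264.9096 payoff=0.0000 vs cont=0.0000 → 0.0000 [wait]  ⇒ S*(2)=83.5699
t_1: node(1,0) S=111.5095 payoff=28.0505 vs cont=33.8723 → 33.8723 [wait]  node(1,1) S=198.5344 payoff=0.0000 vs cont=6.6989 → 6.6989 [wait]  ⇒ S*(1)=-
t_0: node(0,0) S=148.7900 payoff=0.0000 vs cont=19.7346 → 19.7346 [wait]  ⇒ S*(0)=-

price = 19.7346
boundary = - - 83.5699 111.5095
tree:
19.7346
33.8723 6.6989
55.9901 13.7079 0.0000
76.9292 28.0505 0.0000 0.0000
92.6219 55.9901 0.0000 0.0000 0.0000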